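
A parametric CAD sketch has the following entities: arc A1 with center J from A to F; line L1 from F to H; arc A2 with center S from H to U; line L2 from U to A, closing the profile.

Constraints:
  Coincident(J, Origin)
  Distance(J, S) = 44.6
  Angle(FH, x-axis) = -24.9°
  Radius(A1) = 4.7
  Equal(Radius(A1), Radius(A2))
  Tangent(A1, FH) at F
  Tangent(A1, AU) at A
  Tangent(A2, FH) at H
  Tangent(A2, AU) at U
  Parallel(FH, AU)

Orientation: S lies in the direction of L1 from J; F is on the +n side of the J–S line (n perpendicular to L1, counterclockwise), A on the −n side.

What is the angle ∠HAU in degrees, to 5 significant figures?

11.902°

The slot axis is L1's direction at -24.9°, so u = (cos -24.9°, sin -24.9°) = (0.90704, -0.42104) and n = (−sin -24.9°, cos -24.9°) = (0.42104, 0.90704). J is at the origin and S lies 44.6 along u from J, so S = 44.6·u = (40.454, -18.778). Tangency of A1 to both parallel lines with radius 4.7 puts F and A at J ± 4.7·n: F = (1.9789, 4.2631), A = (-1.9789, -4.2631). Equal radii place H and U the same way about S: H = S + 4.7·n = (42.433, -14.515), U = S − 4.7·n = (38.475, -23.041). Then cos ∠HAU = AH·AU / (|AH||AU|), giving 11.902°.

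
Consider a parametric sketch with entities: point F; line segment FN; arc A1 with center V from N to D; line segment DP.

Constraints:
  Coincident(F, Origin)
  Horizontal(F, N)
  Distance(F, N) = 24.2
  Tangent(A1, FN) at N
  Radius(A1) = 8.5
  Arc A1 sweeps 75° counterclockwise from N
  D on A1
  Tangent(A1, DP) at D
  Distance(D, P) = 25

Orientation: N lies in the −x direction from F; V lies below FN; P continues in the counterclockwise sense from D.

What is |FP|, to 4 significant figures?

49.38

F is at the origin; F and N share the same y with |FN| = 24.2 and N on the −x side, so N = (-24.20, 0.000). A1 meets FN tangentially, so VN is at right angles to FN, so V = N + (0, -8.5) = (-24.20, -8.500). On A1, N sits at bearing 90° from V; a 75° counterclockwise sweep puts D at bearing 165°, so D = V + 8.5·(cos 165°, sin 165°) = (-32.41, -6.300). The tangent condition forces VD to be normal to DP, so DP runs along (−sin 165°, cos 165°); with |DP| = 25.0, P = (-38.88, -30.45). Then |FP| = |P − F| = 49.38.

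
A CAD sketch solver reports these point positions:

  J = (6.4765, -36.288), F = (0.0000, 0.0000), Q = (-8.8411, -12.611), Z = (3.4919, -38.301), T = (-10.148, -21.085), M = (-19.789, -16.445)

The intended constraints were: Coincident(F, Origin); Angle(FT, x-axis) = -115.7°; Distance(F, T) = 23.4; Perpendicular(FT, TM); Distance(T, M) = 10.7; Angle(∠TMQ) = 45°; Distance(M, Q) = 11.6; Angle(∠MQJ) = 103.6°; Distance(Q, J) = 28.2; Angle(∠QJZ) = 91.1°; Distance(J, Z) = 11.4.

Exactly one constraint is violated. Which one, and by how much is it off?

Distance(J, Z) = 11.4 — off by 7.80.

F = (0.00, 0.00) ✓; FT at -115.7° ✓; |FT| = 23.40 ✓; ∠(FT, TM) = 90.00° ✓; |TM| = 10.70 ✓; ∠TMQ = 45.00° ✓; |MQ| = 11.60 ✓; ∠MQJ = 103.6° ✓; |QJ| = 28.20 ✓; ∠QJZ = 91.10° ✓; |JZ| = 3.600 ✗.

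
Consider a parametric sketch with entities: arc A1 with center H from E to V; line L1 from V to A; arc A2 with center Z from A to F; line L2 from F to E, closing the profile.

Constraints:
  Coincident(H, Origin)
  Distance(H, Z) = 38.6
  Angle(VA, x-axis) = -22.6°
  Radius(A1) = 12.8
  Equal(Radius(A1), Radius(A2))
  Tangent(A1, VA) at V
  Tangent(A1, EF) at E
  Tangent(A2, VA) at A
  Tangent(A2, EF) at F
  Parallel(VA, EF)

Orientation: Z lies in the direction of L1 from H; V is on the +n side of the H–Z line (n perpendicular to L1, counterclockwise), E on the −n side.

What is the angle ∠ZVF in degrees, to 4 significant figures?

15.21°

The slot axis is L1's direction at -22.6°, so u = (cos -22.6°, sin -22.6°) = (0.9232, -0.3843) and n = (−sin -22.6°, cos -22.6°) = (0.3843, 0.9232). H is at the origin and Z lies 38.6 along u from H, so Z = 38.6·u = (35.64, -14.83). Tangency of A1 to both parallel lines with radius 12.8 puts V and E at H ± 12.8·n: V = (4.919, 11.82), E = (-4.919, -11.82). Equal radii place A and F the same way about Z: A = Z + 12.8·n = (40.55, -3.017), F = Z − 12.8·n = (30.72, -26.65). Then cos ∠ZVF = VZ·VF / (|VZ||VF|), giving 15.21°.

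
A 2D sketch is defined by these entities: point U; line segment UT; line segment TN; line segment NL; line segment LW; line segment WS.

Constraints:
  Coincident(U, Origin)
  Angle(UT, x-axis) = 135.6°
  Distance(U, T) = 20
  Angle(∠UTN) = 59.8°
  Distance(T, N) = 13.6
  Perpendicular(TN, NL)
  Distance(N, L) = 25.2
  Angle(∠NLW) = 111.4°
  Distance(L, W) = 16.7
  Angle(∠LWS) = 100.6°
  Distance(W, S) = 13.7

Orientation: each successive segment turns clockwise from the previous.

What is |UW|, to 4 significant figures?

18.45

TN ⟂ NL, so NL runs at -74.60°; with |NL| = 25.2, L = (5.514, -6.690). ∠NLW = 111.4° gives LW at -143.2° from the x-axis; with |LW| = 16.7, W = (-7.858, -16.69). Then |UW| = |W − U| = 18.45.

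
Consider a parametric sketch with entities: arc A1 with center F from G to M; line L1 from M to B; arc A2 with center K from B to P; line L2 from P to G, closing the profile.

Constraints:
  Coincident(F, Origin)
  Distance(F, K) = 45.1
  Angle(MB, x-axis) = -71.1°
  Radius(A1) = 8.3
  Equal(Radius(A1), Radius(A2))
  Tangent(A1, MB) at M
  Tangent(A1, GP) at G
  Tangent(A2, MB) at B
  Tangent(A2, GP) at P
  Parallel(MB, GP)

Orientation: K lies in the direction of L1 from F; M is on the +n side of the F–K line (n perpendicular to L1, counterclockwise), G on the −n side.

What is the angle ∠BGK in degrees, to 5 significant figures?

9.7794°

Tangency of A1 to both parallel lines with radius 8.3 puts M and G at F ± 8.3·n: M = (7.8525, 2.6885), G = (-7.8525, -2.6885). Equal radii place B and P the same way about K: B = K + 8.3·n = (22.461, -39.980), P = K − 8.3·n = (6.7562, -45.357). Then cos ∠BGK = GB·GK / (|GB||GK|), giving 9.7794°.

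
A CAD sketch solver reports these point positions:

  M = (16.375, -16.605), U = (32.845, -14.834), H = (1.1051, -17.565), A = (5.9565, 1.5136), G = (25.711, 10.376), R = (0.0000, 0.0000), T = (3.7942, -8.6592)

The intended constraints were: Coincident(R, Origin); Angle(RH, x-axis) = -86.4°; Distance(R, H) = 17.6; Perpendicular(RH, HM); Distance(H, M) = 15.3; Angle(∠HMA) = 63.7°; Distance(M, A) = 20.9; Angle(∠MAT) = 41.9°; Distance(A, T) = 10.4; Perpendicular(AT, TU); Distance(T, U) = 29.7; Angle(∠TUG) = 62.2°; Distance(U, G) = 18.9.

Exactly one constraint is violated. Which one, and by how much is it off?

Distance(U, G) = 18.9 — off by 7.30.

R = (0.00, 0.00) ✓; RH at -86.40° ✓; |RH| = 17.60 ✓; ∠(RH, HM) = 90.00° ✓; |HM| = 15.30 ✓; ∠HMA = 63.70° ✓; |MA| = 20.90 ✓; ∠MAT = 41.90° ✓; |AT| = 10.40 ✓; ∠(AT, TU) = 90.00° ✓; |TU| = 29.70 ✓; ∠TUG = 62.20° ✓; |UG| = 26.20 ✗.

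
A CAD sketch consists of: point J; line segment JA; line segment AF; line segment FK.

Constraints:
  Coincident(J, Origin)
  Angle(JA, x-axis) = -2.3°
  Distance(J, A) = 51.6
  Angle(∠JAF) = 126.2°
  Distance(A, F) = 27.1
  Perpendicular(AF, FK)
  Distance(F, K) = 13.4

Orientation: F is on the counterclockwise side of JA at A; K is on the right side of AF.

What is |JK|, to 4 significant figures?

79.65

∠JAF = 126.2°, so AF runs at -2.3° + (180° − 126.2°) = 51.50° from the x-axis; with |AF| = 27.1, F = A + 27.1·(cos 51.50°, sin 51.50°) = (68.43, 19.14). The perpendicularity gives FK at right angles to AF; with |FK| = 13.4 on the right of AF, K = F + 13.4·(0.7826, -0.6225) = (78.92, 10.80). Then |JK| = |K − J| = 79.65.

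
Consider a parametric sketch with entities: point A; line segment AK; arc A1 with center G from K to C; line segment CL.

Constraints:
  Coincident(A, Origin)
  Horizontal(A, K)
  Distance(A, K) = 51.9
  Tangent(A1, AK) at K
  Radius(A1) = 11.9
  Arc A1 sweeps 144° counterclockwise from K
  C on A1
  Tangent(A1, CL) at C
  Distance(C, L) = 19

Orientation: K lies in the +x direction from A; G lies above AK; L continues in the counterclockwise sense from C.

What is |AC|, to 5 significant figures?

62.706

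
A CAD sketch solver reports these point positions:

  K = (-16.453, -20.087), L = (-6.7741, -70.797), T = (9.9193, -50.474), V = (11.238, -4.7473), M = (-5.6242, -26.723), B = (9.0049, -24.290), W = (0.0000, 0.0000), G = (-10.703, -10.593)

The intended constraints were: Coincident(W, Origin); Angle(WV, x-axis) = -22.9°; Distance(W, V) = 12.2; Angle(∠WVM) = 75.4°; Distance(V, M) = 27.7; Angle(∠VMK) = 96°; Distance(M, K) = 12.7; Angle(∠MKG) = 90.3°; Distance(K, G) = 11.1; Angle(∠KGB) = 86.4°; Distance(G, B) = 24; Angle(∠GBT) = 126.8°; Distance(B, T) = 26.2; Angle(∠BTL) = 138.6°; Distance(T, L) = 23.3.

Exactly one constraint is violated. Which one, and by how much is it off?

Distance(T, L) = 23.3 — off by 3.00.

W = (0.00, 0.00) ✓; WV at -22.90° ✓; |WV| = 12.20 ✓; ∠WVM = 75.40° ✓; |VM| = 27.70 ✓; ∠VMK = 96.00° ✓; |MK| = 12.70 ✓; ∠MKG = 90.30° ✓; |KG| = 11.10 ✓; ∠KGB = 86.40° ✓; |GB| = 24.00 ✓; ∠GBT = 126.8° ✓; |BT| = 26.20 ✓; ∠BTL = 138.6° ✓; |TL| = 26.30 ✗.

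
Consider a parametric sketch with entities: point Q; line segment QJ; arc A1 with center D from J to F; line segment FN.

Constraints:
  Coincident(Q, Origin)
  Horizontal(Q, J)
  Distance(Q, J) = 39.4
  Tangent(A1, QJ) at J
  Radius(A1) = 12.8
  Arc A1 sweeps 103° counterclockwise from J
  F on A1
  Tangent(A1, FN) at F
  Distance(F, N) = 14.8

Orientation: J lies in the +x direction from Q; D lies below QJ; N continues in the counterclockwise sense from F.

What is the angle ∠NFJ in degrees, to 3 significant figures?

128°

On A1, J sits at bearing 90° from D; a 103° counterclockwise sweep puts F at bearing 193°, so F = D + 12.8·(cos 193°, sin 193°) = (26.9, -15.7). Tangency of A1 to FN means the radius DF is perpendicular to FN, so FN runs along (−sin 193°, cos 193°); with |FN| = 14.8, N = (30.3, -30.1). Then cos ∠NFJ = FN·FJ / (|FN||FJ|), giving 128°.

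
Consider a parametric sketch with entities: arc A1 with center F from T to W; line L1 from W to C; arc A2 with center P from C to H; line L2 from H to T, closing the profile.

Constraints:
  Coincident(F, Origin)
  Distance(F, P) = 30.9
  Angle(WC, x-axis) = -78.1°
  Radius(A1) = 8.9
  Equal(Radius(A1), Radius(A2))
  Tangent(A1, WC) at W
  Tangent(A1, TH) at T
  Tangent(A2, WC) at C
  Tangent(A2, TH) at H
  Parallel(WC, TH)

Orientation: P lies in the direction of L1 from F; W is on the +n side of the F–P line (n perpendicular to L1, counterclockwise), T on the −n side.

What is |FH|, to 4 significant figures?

32.16

The slot axis is L1's direction at -78.1°, so u = (cos -78.1°, sin -78.1°) = (0.2062, -0.9785) and n = (−sin -78.1°, cos -78.1°) = (0.9785, 0.2062). F is at the origin and P lies 30.9 along u from F, so P = 30.9·u = (6.372, -30.24). Tangency of A1 to both parallel lines with radius 8.9 puts W and T at F ± 8.9·n: W = (8.709, 1.835), T = (-8.709, -1.835). Equal radii place C and H the same way about P: C = P + 8.9·n = (15.08, -28.40), H = P − 8.9·n = (-2.337, -32.07). Then |FH| = |H − F| = 32.16.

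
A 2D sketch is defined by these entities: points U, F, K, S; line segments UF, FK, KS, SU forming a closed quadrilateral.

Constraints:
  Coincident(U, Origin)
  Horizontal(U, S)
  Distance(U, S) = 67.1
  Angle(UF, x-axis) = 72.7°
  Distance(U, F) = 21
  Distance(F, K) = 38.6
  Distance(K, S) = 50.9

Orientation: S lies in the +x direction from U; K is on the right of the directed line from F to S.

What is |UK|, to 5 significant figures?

25.044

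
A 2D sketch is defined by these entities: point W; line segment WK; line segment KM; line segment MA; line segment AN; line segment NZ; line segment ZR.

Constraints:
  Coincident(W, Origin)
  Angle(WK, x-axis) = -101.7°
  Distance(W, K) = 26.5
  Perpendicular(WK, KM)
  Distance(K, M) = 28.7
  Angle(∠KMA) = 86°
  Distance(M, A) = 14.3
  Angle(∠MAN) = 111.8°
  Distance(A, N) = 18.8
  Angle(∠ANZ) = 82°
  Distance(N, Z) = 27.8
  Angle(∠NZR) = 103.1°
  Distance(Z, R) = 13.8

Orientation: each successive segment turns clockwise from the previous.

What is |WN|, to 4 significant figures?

11.75

W is at the origin; WK runs at -101.7° with length 26.5, so K = (-5.374, -25.95). WK is perpendicular to KM, so KM runs at 168.3°; with |KM| = 28.7, M = (-33.48, -20.13). ∠KMA = 86.0° gives MA at 74.30° from the x-axis; with |MA| = 14.3, A = (-29.61, -6.363). ∠MAN = 111.8° gives AN at 6.100° from the x-axis; with |AN| = 18.8, N = (-10.91, -4.365). Then |WN| = |N − W| = 11.75.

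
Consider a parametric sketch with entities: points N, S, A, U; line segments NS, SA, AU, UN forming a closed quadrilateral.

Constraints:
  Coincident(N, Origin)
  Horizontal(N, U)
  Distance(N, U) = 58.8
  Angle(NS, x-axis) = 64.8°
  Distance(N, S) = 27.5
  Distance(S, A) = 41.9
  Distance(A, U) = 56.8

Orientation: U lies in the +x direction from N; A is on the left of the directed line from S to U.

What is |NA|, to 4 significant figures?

68.34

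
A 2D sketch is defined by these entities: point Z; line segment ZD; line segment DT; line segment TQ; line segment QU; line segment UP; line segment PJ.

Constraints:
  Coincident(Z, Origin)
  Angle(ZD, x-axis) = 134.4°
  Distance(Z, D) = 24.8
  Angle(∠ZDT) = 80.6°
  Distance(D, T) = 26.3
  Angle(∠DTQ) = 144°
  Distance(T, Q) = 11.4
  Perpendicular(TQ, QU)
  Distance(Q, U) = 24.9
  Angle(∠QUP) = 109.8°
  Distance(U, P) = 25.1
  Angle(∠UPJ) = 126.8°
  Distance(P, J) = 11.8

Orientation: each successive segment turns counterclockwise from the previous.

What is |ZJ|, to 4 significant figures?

19.39

∠QUP = 109.8° gives UP at 70.00° from the x-axis; with |UP| = 25.1, P = (0.5602, 8.595). ∠UPJ = 126.8° gives PJ at 123.2° from the x-axis; with |PJ| = 11.8, J = (-5.901, 18.47). Then |ZJ| = |J − Z| = 19.39.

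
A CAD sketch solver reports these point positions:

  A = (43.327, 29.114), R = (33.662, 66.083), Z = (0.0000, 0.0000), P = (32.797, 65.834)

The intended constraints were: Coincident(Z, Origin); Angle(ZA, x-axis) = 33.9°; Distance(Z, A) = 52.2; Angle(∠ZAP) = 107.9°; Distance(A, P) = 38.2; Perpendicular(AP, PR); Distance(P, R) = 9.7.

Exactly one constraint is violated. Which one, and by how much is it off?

Distance(P, R) = 9.7 — off by 8.80.

Z = (0.00, 0.00) ✓; ZA at 33.90° ✓; |ZA| = 52.20 ✓; ∠ZAP = 107.9° ✓; |AP| = 38.20 ✓; ∠(AP, PR) = 89.94° ✓; |PR| = 0.9001 ✗.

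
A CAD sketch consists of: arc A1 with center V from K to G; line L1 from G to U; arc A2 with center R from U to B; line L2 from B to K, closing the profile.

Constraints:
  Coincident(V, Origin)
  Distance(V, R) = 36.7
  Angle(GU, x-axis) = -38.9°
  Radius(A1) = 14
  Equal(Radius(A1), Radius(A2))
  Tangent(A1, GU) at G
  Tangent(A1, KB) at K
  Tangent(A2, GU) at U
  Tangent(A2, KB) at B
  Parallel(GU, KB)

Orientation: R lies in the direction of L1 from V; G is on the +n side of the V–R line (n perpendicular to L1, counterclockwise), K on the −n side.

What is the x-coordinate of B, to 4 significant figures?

19.77

Tangency of A1 to both parallel lines with radius 14.0 puts G and K at V ± 14.0·n: G = (8.791, 10.90), K = (-8.791, -10.90). Equal radii place U and B the same way about R: U = R + 14.0·n = (37.35, -12.15), B = R − 14.0·n = (19.77, -33.94). So B.x = 19.77.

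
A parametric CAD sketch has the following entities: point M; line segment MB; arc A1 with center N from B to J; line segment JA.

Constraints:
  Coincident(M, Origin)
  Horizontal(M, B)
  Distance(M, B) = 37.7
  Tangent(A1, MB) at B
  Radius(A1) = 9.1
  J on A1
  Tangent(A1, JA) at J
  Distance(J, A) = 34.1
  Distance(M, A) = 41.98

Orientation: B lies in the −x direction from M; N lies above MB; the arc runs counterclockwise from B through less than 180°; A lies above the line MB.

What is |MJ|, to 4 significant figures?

29.75

Checks: ∠(NB, BM) = 90.00° ✓; |NB| = 9.100 ✓; |NJ| = 9.100 ✓; ∠(NJ, JA) = 90.00° ✓; |JA| = 34.10 ✓; |MA| = 41.98 ✓.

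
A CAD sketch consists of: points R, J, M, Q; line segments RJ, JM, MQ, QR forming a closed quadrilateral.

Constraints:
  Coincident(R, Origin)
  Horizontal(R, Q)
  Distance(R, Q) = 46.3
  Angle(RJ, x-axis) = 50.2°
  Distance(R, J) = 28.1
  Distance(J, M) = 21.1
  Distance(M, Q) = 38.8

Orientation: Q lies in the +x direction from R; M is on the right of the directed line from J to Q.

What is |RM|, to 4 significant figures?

8.278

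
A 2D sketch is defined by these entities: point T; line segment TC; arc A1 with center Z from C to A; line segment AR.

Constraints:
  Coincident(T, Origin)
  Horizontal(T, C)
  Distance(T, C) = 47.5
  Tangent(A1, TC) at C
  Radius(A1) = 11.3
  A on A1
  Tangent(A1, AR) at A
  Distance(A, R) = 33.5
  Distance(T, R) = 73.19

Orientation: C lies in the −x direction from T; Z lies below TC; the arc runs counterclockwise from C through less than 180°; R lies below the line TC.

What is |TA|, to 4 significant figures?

59.95

Checks: ∠(ZC, CT) = 90.00° ✓; |ZC| = 11.30 ✓; |ZA| = 11.30 ✓; ∠(ZA, AR) = 90.00° ✓; |AR| = 33.50 ✓; |TR| = 73.19 ✓.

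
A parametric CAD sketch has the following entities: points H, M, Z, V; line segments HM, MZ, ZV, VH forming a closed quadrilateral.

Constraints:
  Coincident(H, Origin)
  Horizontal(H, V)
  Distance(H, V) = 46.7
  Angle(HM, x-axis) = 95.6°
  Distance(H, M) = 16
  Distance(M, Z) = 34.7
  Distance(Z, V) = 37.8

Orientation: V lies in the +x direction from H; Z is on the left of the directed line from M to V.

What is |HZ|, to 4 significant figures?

43.76

H is at the origin; H and V share the same y with |HV| = 46.7 and V in +x, so V = (46.7, 0). HM runs at 95.6° with |HM| = 16.0, so M = (-1.561, 15.92). Z is determined by |MZ| = 34.7 and |ZV| = 37.8 together: it lies at the intersection of circle(M, 34.7) and circle(V, 37.8). With |MV| = 50.82, the foot of the radical line on MV is 23.20 from M and the perpendicular offset is √(34.7² − 23.20²) = 25.80. Taking the left-of-MV solution: Z = (28.55, 33.16).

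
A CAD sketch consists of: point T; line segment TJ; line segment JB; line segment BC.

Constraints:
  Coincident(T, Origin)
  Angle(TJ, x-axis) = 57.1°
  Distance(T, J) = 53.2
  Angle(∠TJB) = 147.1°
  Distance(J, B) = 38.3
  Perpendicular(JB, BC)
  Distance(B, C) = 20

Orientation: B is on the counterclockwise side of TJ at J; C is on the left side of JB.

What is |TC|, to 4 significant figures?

83.44

T is at the origin; TJ runs at 57.1° with length 53.2, so J = 53.2·(cos 57.1°, sin 57.1°) = (28.90, 44.67). ∠TJB = 147.1°, so JB runs at 57.1° + (180° − 147.1°) = 90.00° from the x-axis; with |JB| = 38.3, B = J + 38.3·(cos 90.00°, sin 90.00°) = (28.90, 82.97). JB is perpendicular to BC; with |BC| = 20.0 on the left of JB, C = B + 20.0·(-1.000, 6.123e-17) = (8.897, 82.97). Then |TC| = |C − T| = 83.44.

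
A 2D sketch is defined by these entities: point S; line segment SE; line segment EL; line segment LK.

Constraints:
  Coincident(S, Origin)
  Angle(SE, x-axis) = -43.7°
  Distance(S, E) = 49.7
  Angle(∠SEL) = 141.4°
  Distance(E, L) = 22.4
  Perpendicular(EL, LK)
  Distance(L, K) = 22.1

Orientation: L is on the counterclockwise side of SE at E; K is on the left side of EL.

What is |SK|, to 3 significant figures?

61.9

S is at the origin; SE runs at -43.7° with length 49.7, so E = 49.7·(cos -43.7°, sin -43.7°) = (35.9, -34.3). ∠SEL = 141.4°, so EL runs at -43.7° + (180° − 141.4°) = -5.10° from the x-axis; with |EL| = 22.4, L = E + 22.4·(cos -5.10°, sin -5.10°) = (58.2, -36.3). EL ⟂ LK; with |LK| = 22.1 on the left of EL, K = L + 22.1·(0.0889, 0.996) = (60.2, -14.3). Then |SK| = |K − S| = 61.9.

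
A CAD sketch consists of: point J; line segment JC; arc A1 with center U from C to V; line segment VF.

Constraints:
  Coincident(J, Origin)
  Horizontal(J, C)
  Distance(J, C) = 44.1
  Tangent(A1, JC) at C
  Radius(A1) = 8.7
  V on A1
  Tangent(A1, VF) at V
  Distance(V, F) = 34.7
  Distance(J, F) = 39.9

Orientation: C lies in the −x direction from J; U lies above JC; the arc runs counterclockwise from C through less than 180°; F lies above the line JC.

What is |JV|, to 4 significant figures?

36.77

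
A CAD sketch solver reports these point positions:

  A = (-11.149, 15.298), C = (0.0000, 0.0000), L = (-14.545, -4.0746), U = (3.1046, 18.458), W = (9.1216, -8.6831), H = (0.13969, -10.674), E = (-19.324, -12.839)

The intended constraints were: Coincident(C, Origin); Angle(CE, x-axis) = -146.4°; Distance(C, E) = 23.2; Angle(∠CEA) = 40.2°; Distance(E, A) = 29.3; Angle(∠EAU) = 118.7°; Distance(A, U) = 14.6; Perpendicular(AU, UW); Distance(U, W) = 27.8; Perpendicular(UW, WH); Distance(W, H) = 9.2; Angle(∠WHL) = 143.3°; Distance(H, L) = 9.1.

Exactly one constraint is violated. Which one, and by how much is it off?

Distance(H, L) = 9.1 — off by 7.00.

C = (0.00, 0.00) ✓; CE at -146.4° ✓; |CE| = 23.20 ✓; ∠CEA = 40.20° ✓; |EA| = 29.30 ✓; ∠EAU = 118.7° ✓; |AU| = 14.60 ✓; ∠(AU, UW) = 90.00° ✓; |UW| = 27.80 ✓; ∠(UW, WH) = 90.00° ✓; |WH| = 9.200 ✓; ∠WHL = 143.3° ✓; |HL| = 16.10 ✗.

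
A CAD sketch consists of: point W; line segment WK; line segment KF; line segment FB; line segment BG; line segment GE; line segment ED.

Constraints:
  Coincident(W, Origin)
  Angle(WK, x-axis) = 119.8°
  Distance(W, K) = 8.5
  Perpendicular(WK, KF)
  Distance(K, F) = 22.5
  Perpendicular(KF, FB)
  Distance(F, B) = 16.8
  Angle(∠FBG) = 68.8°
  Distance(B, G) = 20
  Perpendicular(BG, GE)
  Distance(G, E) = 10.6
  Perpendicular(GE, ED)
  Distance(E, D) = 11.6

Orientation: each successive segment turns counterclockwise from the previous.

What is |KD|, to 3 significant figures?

18.9

W is at the origin; WK runs at 119.8° with length 8.5, so K = (-4.22, 7.38). WK is perpendicular to KF, so KF runs at -150°; with |KF| = 22.5, F = (-23.7, -3.81). KF is perpendicular to FB, so FB runs at -60.2°; with |FB| = 16.8, B = (-15.4, -18.4). ∠FBG = 68.8° gives BG at 51.0° from the x-axis; with |BG| = 20.0, G = (-2.81, -2.84). The perpendicularity gives GE at right angles to BG, so GE runs at 141°; with |GE| = 10.6, E = (-11.1, 3.83). GE ⟂ ED, so ED runs at -129°; with |ED| = 11.6, D = (-18.4, -5.19). Then |KD| = |D − K| = 18.9.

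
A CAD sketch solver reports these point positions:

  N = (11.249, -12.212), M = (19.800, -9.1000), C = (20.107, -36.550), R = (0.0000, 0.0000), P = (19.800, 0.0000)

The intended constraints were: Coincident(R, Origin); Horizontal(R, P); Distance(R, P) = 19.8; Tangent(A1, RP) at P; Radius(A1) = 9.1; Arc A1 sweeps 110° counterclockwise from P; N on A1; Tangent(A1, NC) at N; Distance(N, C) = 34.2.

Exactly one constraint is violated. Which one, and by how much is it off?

Distance(N, C) = 34.2 — off by 8.30.

R = (0.00, 0.00) ✓; R.y = 0.00, P.y = 0.00 ✓; |RP| = 19.80 ✓; ∠(MP, PR) = 90.00° ✓; |MP| = 9.100 ✓; bearing(M→N) − bearing(M→P) = 110.0° ✓; |MN| = 9.100 ✓; ∠(MN, NC) = 90.00° ✓; |NC| = 25.90 ✗.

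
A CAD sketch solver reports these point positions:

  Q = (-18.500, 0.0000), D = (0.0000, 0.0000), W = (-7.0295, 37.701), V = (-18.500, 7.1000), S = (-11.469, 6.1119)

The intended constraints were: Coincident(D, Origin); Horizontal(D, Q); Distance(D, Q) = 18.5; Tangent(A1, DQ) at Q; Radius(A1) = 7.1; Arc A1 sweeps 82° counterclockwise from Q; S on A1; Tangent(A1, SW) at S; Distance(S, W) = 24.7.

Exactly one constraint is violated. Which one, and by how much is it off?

Distance(S, W) = 24.7 — off by 7.20.

D = (0.00, 0.00) ✓; D.y = 0.00, Q.y = 0.00 ✓; |DQ| = 18.50 ✓; ∠(VQ, QD) = 90.00° ✓; |VQ| = 7.100 ✓; bearing(V→S) − bearing(V→Q) = 82.00° ✓; |VS| = 7.100 ✓; ∠(VS, SW) = 90.00° ✓; |SW| = 31.90 ✗.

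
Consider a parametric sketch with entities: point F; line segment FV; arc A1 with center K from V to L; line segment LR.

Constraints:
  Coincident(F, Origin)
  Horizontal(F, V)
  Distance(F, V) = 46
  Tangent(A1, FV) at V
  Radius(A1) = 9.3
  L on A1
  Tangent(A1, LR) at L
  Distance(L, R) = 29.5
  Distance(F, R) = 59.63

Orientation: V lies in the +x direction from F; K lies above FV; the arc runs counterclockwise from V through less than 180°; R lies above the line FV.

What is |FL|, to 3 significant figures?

56.1

Checks: |KV| = 9.300 ✓; |KL| = 9.300 ✓; ∠(KL, LR) = 90.00° ✓; |LR| = 29.50 ✓; |FR| = 59.63 ✓.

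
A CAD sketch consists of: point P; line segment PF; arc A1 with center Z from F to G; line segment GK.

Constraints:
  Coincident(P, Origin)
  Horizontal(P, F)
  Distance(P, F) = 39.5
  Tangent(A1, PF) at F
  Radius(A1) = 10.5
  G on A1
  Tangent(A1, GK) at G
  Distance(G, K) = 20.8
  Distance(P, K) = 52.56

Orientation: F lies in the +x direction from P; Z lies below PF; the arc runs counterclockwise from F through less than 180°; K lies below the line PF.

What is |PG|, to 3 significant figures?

34.0

Checks: |ZG| = 10.50 ✓; ∠(ZG, GK) = 90.00° ✓; |GK| = 20.80 ✓; |PK| = 52.56 ✓.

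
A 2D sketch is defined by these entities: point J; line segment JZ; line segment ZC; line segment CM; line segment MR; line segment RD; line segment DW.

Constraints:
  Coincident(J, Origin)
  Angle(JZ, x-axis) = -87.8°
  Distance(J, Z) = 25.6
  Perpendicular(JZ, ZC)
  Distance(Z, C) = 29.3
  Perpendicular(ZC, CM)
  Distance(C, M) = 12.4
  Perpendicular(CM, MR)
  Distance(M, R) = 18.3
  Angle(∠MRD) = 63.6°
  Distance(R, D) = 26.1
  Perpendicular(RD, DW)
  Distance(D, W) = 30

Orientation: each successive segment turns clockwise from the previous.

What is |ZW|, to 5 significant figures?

49.533

J is at the origin; JZ runs at -87.8° with length 25.6, so Z = (0.98273, -25.581). JZ is perpendicular to ZC, so ZC runs at -177.80°; with |ZC| = 29.3, C = (-28.296, -26.706). ZC ⟂ CM, so CM runs at 92.200°; with |CM| = 12.4, M = (-28.772, -14.315). CM is perpendicular to MR, so MR runs at 2.2000°; with |MR| = 18.3, R = (-10.485, -13.613). ∠MRD = 63.6° gives RD at -114.20° from the x-axis; with |RD| = 26.1, D = (-21.184, -37.419). The perpendicularity gives DW at right angles to RD, so DW runs at 155.80°; with |DW| = 30.0, W = (-48.548, -25.121). Then |ZW| = |W − Z| = 49.533.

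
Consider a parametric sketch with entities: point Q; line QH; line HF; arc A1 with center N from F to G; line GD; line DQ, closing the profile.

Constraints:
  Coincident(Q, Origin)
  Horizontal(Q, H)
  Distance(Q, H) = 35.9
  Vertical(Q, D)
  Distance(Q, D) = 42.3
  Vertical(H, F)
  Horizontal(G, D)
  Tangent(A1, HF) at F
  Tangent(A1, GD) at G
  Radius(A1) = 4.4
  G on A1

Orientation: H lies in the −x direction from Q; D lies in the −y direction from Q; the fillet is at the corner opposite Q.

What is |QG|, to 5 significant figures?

52.740

Q is at the origin; QH is horizontal with |QH| = 35.9 and H on the −x side, so H = (-35.900, 0.0000). Q and D share the same x with |QD| = 42.3 and D on the −y side, so D = (0.0000, -42.300). The virtual corner opposite Q is at (-35.900, -42.300). The tangent condition forces NF to be normal to HF and A1 meets GD tangentially, so NG is at right angles to GD, with radius 4.4, so the center N sits 4.4 in from both sides at N = (-31.500, -37.900). That places the tangent points at F = (-35.900, -37.900) on HF and G = (-31.500, -42.300) on GD. Then |QG| = |G − Q| = 52.740.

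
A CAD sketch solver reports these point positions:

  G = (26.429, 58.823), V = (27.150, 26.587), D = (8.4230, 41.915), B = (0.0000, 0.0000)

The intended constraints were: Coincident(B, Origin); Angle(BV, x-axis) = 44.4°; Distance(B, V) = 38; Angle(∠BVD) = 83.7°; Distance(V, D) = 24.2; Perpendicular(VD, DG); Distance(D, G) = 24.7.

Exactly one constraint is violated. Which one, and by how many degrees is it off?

Perpendicular(VD, DG) — off by 7.50°.

B = (0.00, 0.00) ✓; BV at 44.40° ✓; |BV| = 38.00 ✓; ∠BVD = 83.70° ✓; |VD| = 24.20 ✓; ∠(VD, DG) = 97.50° ✗; |DG| = 24.70 ✓.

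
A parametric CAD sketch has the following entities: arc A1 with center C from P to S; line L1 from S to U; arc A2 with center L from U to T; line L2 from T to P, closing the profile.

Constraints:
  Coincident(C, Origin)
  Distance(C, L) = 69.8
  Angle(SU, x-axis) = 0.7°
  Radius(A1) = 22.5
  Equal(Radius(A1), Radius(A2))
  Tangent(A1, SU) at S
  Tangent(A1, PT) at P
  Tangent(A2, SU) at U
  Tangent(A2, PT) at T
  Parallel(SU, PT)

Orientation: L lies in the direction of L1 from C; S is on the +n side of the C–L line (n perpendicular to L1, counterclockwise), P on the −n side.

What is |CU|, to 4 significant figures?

73.34

The slot axis is L1's direction at 0.7°, so u = (cos 0.7°, sin 0.7°) = (0.9999, 0.01222) and n = (−sin 0.7°, cos 0.7°) = (-0.01222, 0.9999). C is at the origin and L lies 69.8 along u from C, so L = 69.8·u = (69.79, 0.8527). Tangency of A1 to both parallel lines with radius 22.5 puts S and P at C ± 22.5·n: S = (-0.2749, 22.50), P = (0.2749, -22.50). Equal radii place U and T the same way about L: U = L + 22.5·n = (69.52, 23.35), T = L − 22.5·n = (70.07, -21.65). Then |CU| = |U − C| = 73.34.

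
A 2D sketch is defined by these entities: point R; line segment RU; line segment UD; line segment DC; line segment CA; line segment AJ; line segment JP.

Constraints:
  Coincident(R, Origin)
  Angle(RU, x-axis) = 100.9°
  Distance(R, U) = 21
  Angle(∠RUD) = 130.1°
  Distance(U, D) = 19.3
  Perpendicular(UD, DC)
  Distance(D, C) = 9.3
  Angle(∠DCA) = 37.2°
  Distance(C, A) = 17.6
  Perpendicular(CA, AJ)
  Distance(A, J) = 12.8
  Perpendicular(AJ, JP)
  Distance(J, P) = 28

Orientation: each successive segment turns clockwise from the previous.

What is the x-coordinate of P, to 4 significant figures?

26.20

R is at the origin; RU runs at 100.9° with length 21.0, so U = (-3.971, 20.62). ∠RUD = 130.1° gives UD at 51.00° from the x-axis; with |UD| = 19.3, D = (8.175, 35.62). The perpendicularity gives DC at right angles to UD, so DC runs at -39.00°; with |DC| = 9.3, C = (15.40, 29.77). ∠DCA = 37.2° gives CA at 178.2° from the x-axis; with |CA| = 17.6, A = (-2.189, 30.32). The perpendicularity gives AJ at right angles to CA, so AJ runs at 88.20°; with |AJ| = 12.8, J = (-1.787, 43.11). AJ ⟂ JP, so JP runs at -1.800°; with |JP| = 28.0, P = (26.20, 42.23). So P.x = 26.20.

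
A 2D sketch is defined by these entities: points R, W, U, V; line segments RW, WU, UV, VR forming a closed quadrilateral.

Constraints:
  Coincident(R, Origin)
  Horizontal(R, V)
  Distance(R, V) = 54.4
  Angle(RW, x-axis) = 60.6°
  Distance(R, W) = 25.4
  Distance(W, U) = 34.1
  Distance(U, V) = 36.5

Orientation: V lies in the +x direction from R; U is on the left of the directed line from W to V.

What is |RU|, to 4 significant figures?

56.26

Checks: |WU| = 34.10 ✓; |UV| = 36.50 ✓.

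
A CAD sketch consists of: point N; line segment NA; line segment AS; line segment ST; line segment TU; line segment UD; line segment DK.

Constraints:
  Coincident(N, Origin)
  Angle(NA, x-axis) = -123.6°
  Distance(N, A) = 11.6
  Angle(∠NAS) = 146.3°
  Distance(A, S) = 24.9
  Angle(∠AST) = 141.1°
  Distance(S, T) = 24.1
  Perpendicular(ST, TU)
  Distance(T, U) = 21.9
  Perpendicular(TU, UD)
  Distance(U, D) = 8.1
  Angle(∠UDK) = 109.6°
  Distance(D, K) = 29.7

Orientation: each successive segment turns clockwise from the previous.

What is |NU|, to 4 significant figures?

47.19

∠AST = 141.1° gives ST at 163.8° from the x-axis; with |ST| = 24.1, T = (-52.53, -12.55). ST ⟂ TU, so TU runs at 73.80°; with |TU| = 21.9, U = (-46.42, 8.483). Then |NU| = |U − N| = 47.19.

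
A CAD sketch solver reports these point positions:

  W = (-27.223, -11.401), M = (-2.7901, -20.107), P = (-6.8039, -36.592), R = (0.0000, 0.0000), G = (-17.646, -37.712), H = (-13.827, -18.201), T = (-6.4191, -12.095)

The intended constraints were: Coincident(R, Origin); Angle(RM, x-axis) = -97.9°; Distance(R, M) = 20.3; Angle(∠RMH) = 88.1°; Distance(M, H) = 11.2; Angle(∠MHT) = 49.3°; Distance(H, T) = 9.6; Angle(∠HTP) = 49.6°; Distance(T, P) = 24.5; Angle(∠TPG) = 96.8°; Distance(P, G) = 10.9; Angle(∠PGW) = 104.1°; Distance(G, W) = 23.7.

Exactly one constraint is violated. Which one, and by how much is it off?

Distance(G, W) = 23.7 — off by 4.30.

R = (0.00, 0.00) ✓; RM at -97.90° ✓; |RM| = 20.30 ✓; ∠RMH = 88.10° ✓; |MH| = 11.20 ✓; ∠MHT = 49.30° ✓; |HT| = 9.600 ✓; ∠HTP = 49.60° ✓; |TP| = 24.50 ✓; ∠TPG = 96.80° ✓; |PG| = 10.90 ✓; ∠PGW = 104.1° ✓; |GW| = 28.00 ✗.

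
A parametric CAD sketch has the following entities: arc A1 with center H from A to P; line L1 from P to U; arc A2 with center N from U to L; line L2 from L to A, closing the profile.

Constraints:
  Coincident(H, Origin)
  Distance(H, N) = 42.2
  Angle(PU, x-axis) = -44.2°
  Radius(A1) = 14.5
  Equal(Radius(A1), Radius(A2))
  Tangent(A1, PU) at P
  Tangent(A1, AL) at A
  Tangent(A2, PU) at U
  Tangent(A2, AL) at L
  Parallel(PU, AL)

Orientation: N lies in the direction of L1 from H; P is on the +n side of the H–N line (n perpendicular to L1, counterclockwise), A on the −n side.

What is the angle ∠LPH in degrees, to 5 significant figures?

55.503°

The slot axis is L1's direction at -44.2°, so u = (cos -44.2°, sin -44.2°) = (0.71691, -0.69717) and n = (−sin -44.2°, cos -44.2°) = (0.69717, 0.71691). H is at the origin and N lies 42.2 along u from H, so N = 42.2·u = (30.254, -29.420). Tangency of A1 to both parallel lines with radius 14.5 puts P and A at H ± 14.5·n: P = (10.109, 10.395), A = (-10.109, -10.395). Equal radii place U and L the same way about N: U = N + 14.5·n = (40.363, -19.025), L = N − 14.5·n = (20.145, -39.816). Then cos ∠LPH = PL·PH / (|PL||PH|), giving 55.503°.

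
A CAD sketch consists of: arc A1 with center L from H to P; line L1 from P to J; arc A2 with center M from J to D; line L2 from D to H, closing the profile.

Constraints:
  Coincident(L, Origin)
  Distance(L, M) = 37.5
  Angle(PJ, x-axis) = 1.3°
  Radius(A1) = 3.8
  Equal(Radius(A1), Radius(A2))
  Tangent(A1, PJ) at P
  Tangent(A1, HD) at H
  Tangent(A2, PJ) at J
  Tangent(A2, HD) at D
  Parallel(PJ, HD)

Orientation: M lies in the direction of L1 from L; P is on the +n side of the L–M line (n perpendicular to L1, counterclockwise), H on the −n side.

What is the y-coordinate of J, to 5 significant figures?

4.6498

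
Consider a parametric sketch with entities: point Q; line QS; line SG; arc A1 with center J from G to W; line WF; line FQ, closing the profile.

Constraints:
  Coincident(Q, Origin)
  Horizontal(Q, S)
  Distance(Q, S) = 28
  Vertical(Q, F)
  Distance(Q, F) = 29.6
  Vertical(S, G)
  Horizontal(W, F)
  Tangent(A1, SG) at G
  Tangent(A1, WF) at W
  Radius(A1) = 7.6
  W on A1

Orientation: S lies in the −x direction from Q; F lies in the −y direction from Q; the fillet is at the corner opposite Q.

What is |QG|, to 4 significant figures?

35.61

Q is at the origin; QS is horizontal with |QS| = 28.0 and S on the −x side, so S = (-28.00, 0.000). Q and F share the same x with |QF| = 29.6 and F on the −y side, so F = (0.000, -29.60). The virtual corner opposite Q is at (-28.00, -29.60). A1 meets SG tangentially, so JG is at right angles to SG and tangency of A1 to WF means the radius JW is perpendicular to WF, with radius 7.6, so the center J sits 7.6 in from both sides at J = (-20.40, -22.00). That places the tangent points at G = (-28.00, -22.00) on SG and W = (-20.40, -29.60) on WF. Then |QG| = |G − Q| = 35.61.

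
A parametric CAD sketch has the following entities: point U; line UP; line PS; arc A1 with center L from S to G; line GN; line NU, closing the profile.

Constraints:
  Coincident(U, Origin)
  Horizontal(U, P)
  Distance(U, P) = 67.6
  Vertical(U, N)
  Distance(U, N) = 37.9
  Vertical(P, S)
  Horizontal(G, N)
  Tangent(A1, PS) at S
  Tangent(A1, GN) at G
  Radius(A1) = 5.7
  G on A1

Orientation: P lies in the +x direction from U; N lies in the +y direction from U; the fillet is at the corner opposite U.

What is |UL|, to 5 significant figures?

69.774

U is at the origin; U and P share the same y with |UP| = 67.6 and P on the +x side, so P = (67.600, 0.0000). U and N share the same x with |UN| = 37.9 and N on the +y side, so N = (0.0000, 37.900). The virtual corner opposite U is at (67.600, 37.900). A1 meets PS tangentially, so LS is at right angles to PS and tangency of A1 to GN means the radius LG is perpendicular to GN, with radius 5.7, so the center L sits 5.7 in from both sides at L = (61.900, 32.200). Then |UL| = |L − U| = 69.774.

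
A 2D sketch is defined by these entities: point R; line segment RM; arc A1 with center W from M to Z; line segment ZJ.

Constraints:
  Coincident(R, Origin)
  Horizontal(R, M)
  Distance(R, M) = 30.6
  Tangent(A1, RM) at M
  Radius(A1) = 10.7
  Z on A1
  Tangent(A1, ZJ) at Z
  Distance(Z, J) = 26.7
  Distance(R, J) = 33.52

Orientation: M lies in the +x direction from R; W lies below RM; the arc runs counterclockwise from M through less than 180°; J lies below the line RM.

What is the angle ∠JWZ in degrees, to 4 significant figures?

68.16°

R is at the origin; RM is horizontal with |RM| = 30.6 and M on the +x side, so M = (30.60, 0.000). A1 meets RM tangentially, so WM is at right angles to RM, so W = M + (0, -10.7) = (30.60, -10.70). Since WZ ⟂ ZJ (tangency), |WJ| = √(10.7² + 26.7²) = 28.76 regardless of where Z sits on A1. So J lies on both circle(R, 33.52) and circle(W, 28.76); the below-RM intersection is J = (10.93, -31.69). Z is the foot of the tangent from J: Z = (20.63, -6.812).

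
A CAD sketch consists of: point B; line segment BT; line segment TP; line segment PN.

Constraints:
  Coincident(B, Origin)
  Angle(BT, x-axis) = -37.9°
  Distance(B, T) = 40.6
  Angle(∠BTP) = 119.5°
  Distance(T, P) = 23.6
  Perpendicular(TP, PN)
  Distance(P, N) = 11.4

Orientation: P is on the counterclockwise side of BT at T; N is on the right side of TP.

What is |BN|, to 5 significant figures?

63.911

B is at the origin; BT runs at -37.9° with length 40.6, so T = 40.6·(cos -37.9°, sin -37.9°) = (32.037, -24.940). ∠BTP = 119.5°, so TP runs at -37.9° + (180° − 119.5°) = 22.600° from the x-axis; with |TP| = 23.6, P = T + 23.6·(cos 22.600°, sin 22.600°) = (53.825, -15.871). TP ⟂ PN; with |PN| = 11.4 on the right of TP, N = P + 11.4·(0.38430, -0.92321) = (58.206, -26.395). Then |BN| = |N − B| = 63.911.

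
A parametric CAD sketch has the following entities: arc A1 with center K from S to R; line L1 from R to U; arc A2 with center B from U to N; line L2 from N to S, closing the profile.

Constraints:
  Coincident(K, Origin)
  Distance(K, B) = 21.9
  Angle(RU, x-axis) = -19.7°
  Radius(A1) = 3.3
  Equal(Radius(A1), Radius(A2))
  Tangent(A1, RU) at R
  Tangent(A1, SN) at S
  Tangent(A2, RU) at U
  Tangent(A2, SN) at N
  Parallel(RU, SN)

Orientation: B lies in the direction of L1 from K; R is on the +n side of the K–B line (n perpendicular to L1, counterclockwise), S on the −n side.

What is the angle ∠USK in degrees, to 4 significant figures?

73.23°

Tangency of A1 to both parallel lines with radius 3.3 puts R and S at K ± 3.3·n: R = (1.112, 3.107), S = (-1.112, -3.107). Equal radii place U and N the same way about B: U = B + 3.3·n = (21.73, -4.276), N = B − 3.3·n = (19.51, -10.49). Then cos ∠USK = SU·SK / (|SU||SK|), giving 73.23°.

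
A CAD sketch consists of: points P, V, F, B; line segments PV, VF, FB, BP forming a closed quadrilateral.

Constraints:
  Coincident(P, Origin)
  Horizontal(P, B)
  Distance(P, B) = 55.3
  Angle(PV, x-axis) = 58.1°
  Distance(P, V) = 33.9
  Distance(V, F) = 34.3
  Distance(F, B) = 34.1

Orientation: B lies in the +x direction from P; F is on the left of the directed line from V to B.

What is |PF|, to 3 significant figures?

61.9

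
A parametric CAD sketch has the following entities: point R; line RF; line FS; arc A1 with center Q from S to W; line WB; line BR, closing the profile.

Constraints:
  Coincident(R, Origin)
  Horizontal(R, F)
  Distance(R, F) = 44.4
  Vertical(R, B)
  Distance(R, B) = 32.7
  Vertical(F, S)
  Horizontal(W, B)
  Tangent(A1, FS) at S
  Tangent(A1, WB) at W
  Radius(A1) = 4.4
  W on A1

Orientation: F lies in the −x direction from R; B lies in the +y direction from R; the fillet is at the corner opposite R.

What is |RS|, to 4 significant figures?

52.65

The virtual corner opposite R is at (-44.40, 32.70). Since A1 is tangent to FS there, QS ⟂ FS and A1 meets WB tangentially, so QW is at right angles to WB, with radius 4.4, so the center Q sits 4.4 in from both sides at Q = (-40.00, 28.30). That places the tangent points at S = (-44.40, 28.30) on FS and W = (-40.00, 32.70) on WB. Then |RS| = |S − R| = 52.65.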